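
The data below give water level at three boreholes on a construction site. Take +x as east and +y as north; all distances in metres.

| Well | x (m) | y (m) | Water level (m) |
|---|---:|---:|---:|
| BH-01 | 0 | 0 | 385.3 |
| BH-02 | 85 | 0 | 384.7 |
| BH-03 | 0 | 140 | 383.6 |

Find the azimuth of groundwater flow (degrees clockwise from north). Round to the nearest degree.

030°

∂h/∂x = (384.7 − 385.3) / (85 − 0) = -0.007059
∂h/∂y = (383.6 − 385.3) / (140 − 0) = -0.01214
Flow direction (−∇h) has components (+0.007059 E, +0.01214 N).
Azimuth = atan2(E, N) = atan2(+0.007059, +0.01214) = 30.2° ≈ 030°.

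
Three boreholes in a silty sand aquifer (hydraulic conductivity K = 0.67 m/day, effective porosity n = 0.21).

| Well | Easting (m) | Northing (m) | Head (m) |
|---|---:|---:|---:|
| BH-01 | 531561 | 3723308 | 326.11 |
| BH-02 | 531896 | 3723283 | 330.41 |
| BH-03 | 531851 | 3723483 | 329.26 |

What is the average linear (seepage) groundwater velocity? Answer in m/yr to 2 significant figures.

With h = a·x + b·y + c and BH-01 as origin, the differences give:
  335·a + (-25)·b = +4.30
  290·a + 175·b = +3.15
Eliminate b (×175 and ×(-25), subtract): 65875·a = 831.250 → a = ∂h/∂x = +0.01262
Back-substitute: b = ∂h/∂y = -0.002911.
|∇h| = √(0.01262² + -0.002911²) = 0.01295
Seepage velocity v = K·i/n = 0.67 × 0.01295 / 0.21 = 0.04132 m/day = 15.09 m/yr.

15 m/yr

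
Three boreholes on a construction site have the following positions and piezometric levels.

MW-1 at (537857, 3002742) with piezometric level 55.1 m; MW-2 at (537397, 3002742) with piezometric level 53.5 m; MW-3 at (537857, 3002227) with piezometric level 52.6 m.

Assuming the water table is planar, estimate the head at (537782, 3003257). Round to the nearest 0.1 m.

∂h/∂x = (53.5 − 55.1) / (537397 − 537857) = +0.003478
∂h/∂y = (52.6 − 55.1) / (3002227 − 3002742) = +0.004854
h(537782, 3003257) = 55.1 + (+0.003478)·(-75) + (+0.004854)·(515) = 55.1 -0.261 +2.500 = 57.339 m.

57.3 m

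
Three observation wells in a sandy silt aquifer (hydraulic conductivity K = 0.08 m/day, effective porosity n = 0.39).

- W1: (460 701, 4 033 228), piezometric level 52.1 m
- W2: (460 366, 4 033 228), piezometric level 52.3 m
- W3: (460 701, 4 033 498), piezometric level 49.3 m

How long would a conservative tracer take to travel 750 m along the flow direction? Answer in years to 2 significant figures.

∂h/∂x = (52.3 − 52.1) / (460366 − 460701) = -0.0005970
∂h/∂y = (49.3 − 52.1) / (4033498 − 4033228) = -0.01037
|∇h| = √(-0.0005970² + -0.01037²) = 0.01039
Seepage velocity v = K·i/n = 0.08 × 0.01039 / 0.39 = 0.002131 m/day.
t = 750 / 0.002131 = 3.519e+05 days = 963 years.

960 years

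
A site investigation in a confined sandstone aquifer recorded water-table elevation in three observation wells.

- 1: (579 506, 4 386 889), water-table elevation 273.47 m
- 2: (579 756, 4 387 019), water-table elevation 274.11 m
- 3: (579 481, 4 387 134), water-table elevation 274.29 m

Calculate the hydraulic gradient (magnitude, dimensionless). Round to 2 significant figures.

0.0035

Three-point gradient (reference 1): Δ to 2 = (250, 130, +0.64), Δ to 3 = (-25, 245, +0.82).
∂h/∂x = +0.0007783, ∂h/∂y = +0.003426 (det = 64500).
|∇h| = √(0.0007783² + 0.003426²) = 0.003513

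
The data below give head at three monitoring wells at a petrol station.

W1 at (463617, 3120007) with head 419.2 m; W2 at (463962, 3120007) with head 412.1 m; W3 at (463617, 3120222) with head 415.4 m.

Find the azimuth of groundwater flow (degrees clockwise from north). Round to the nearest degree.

049°

∂h/∂x = (412.1 − 419.2) / (463962 − 463617) = -0.02058
∂h/∂y = (415.4 − 419.2) / (3120222 − 3120007) = -0.01767
Flow direction (−∇h) has components (+0.02058 E, +0.01767 N).
Azimuth = atan2(E, N) = atan2(+0.02058, +0.01767) = 49.3° ≈ 049°.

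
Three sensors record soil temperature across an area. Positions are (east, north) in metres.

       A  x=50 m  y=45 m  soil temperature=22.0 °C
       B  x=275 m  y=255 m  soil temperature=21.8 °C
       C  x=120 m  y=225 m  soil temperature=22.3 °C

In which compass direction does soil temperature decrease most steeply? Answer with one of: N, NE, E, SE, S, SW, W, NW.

SE

Differences from A: to B (Δx, Δy, Δh) = (225, 210, -0.2); to C = (70, 180, +0.3).
Solve a·Δx + b·Δy = ΔT: det = 225·180 − 70·210 = 25800.
∂T/∂x = [(-0.2)·180 − (+0.3)·210] / 25800 = -0.003837
∂T/∂y = [225·(+0.3) − 70·(-0.2)] / 25800 = +0.003159
Steepest decrease is along −∇f = (+0.003837 E, -0.003159 N) → southeast.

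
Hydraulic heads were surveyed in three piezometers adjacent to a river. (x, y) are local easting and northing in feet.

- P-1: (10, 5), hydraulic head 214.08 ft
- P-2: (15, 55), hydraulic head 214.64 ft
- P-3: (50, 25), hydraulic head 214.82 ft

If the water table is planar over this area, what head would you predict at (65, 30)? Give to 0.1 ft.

215.1 ft

With h = a·x + b·y + c and P-1 as origin, the differences give:
  5·a + 50·b = +0.56
  40·a + 20·b = +0.74
Eliminate b (×20 and ×50, subtract): -1900·a = -25.800 → a = ∂h/∂x = +0.01358
Back-substitute: b = ∂h/∂y = +0.009842.
h(65, 30) = 214.08 + (+0.01358)·(55) + (+0.009842)·(25) = 214.08 +0.747 +0.246 = 215.073 ft.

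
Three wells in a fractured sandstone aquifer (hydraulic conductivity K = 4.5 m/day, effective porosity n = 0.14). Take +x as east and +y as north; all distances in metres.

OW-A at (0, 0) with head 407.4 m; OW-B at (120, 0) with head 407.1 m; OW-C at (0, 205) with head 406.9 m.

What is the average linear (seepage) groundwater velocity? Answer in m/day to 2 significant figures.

∂h/∂x = (407.1 − 407.4) / (120 − 0) = -0.002500
∂h/∂y = (406.9 − 407.4) / (205 − 0) = -0.002439
|∇h| = √(-0.002500² + -0.002439²) = 0.003493
Seepage velocity v = K·i/n = 4.5 × 0.003493 / 0.14 = 0.1123 m/day.

0.11 m/day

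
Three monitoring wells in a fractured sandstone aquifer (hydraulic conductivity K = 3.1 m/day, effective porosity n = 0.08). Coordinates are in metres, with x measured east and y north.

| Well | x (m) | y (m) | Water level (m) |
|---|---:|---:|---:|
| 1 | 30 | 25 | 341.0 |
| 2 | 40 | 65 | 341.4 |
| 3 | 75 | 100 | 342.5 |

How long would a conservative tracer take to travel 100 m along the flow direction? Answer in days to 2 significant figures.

90 days

Taking 1 as reference: 2−1 = (10, 40, +0.4); 3−1 = (45, 75, +1.5).
Solve a·Δx + b·Δy = Δh: det = 10·75 − 45·40 = -1050.
∂h/∂x = [(+0.4)·75 − (+1.5)·40] / -1050 = +0.02857
∂h/∂y = [10·(+1.5) − 45·(+0.4)] / -1050 = +0.002857
|∇h| = √(0.02857² + 0.002857²) = 0.02871
Seepage velocity v = K·i/n = 3.1 × 0.02871 / 0.08 = 1.113 m/day.
t = 100 / 1.113 = 89.85 days.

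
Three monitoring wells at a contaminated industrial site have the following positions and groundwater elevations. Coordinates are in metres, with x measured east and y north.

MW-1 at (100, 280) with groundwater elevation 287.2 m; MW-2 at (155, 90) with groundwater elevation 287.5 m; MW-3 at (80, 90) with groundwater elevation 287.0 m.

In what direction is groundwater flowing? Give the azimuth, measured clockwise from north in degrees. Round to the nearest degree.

With h = a·x + b·y + c and MW-1 as origin, the differences give:
  55·a + (-190)·b = +0.3
  (-20)·a + (-190)·b = -0.2
Eliminate b (×(-190) and ×(-190), subtract): -14250·a = -95.00 → a = ∂h/∂x = +0.006667
Back-substitute: b = ∂h/∂y = +0.0003509.
Flow direction (−∇h) has components (-0.006667 E, -0.0003509 N).
Azimuth = atan2(E, N) = atan2(-0.006667, -0.0003509) = 267.0° ≈ 267°.

267°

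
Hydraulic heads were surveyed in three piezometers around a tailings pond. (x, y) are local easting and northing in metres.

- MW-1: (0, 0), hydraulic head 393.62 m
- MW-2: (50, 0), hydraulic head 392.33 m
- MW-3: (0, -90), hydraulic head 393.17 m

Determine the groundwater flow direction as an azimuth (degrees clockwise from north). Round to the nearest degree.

101°

∂h/∂x = (392.33 − 393.62) / (50 − 0) = -0.02580
∂h/∂y = (393.17 − 393.62) / (-90 − 0) = +0.005000
Flow direction (−∇h) has components (+0.02580 E, -0.005000 N).
Azimuth = atan2(E, N) = atan2(+0.02580, -0.005000) = 101.0° ≈ 101°.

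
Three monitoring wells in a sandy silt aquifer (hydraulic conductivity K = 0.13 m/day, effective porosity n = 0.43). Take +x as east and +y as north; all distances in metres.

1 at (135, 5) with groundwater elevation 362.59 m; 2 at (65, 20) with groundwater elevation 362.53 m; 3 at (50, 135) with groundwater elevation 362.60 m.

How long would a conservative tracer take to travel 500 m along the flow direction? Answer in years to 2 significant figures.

3600 years

Taking 1 as reference: 2−1 = (-70, 15, -0.06); 3−1 = (-85, 130, +0.01).
Solve a·Δx + b·Δy = Δh: det = (-70)·130 − (-85)·15 = -7825.
∂h/∂x = [(-0.06)·130 − (+0.01)·15] / -7825 = +0.001016
∂h/∂y = [(-70)·(+0.01) − (-85)·(-0.06)] / -7825 = +0.0007412
|∇h| = √(0.001016² + 0.0007412²) = 0.001258
Seepage velocity v = K·i/n = 0.13 × 0.001258 / 0.43 = 0.0003803 m/day.
t = 500 / 0.0003803 = 1.315e+06 days = 3.6e+03 years.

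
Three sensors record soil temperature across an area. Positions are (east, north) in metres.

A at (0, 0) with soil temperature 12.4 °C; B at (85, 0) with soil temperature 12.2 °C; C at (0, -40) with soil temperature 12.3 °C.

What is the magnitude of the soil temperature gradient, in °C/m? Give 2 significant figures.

∂T/∂x = (12.2 − 12.4) / (85 − 0) = -0.002353
∂T/∂y = (12.3 − 12.4) / (-40 − 0) = +0.002500
|∇f| = √(-0.002353² + 0.002500²) = 0.003433 °C/m

0.0034 °C/m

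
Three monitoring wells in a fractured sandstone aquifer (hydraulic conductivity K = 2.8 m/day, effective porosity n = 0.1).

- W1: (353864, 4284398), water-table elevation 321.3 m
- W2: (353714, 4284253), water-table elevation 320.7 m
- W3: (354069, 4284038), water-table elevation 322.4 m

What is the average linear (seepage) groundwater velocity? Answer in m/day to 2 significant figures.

Taking W1 as reference: W2−W1 = (-150, -145, -0.6); W3−W1 = (205, -360, +1.1).
Determinant of the coordinate differences = (-150)·(-360) − 205·(-145) = 83725.
∂h/∂x = [(-0.6)·(-360) − (+1.1)·(-145)] / 83725 = +0.004485
∂h/∂y = [(-150)·(+1.1) − 205·(-0.6)] / 83725 = -0.0005016
|∇h| = √(0.004485² + -0.0005016²) = 0.004513
Seepage velocity v = K·i/n = 2.8 × 0.004513 / 0.1 = 0.1264 m/day.

0.13 m/day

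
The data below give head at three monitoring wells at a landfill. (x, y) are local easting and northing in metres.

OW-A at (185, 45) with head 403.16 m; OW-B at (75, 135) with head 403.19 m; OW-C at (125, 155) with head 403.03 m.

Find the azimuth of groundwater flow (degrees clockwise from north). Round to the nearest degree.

043°

Differences from OW-A: to OW-B (Δx, Δy, Δh) = (-110, 90, +0.03); to OW-C = (-60, 110, -0.13).
Determinant of the coordinate differences = (-110)·110 − (-60)·90 = -6700.
∂h/∂x = [(+0.03)·110 − (-0.13)·90] / -6700 = -0.002239
∂h/∂y = [(-110)·(-0.13) − (-60)·(+0.03)] / -6700 = -0.002403
Flow direction (−∇h) has components (+0.002239 E, +0.002403 N).
Azimuth = atan2(E, N) = atan2(+0.002239, +0.002403) = 43.0° ≈ 043°.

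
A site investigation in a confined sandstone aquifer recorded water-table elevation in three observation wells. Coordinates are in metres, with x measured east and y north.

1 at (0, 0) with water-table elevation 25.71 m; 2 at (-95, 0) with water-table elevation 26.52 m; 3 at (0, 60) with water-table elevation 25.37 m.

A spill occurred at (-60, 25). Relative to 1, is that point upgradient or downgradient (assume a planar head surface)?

∂h/∂x = (26.52 − 25.71) / (-95 − 0) = -0.008526
∂h/∂y = (25.37 − 25.71) / (60 − 0) = -0.005667
Head at (-60, 25) = 25.71 + (-0.008526)·(-60) + (-0.005667)·(25) = 26.08 m.
That is higher than the 25.71 m at 1, so the point is upgradient.

upgradient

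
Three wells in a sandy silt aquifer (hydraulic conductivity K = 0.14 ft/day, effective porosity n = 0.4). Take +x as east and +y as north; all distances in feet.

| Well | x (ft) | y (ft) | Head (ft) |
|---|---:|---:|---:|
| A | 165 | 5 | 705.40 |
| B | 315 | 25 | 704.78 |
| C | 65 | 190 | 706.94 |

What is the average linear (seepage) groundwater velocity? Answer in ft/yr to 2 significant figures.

0.96 ft/yr

Taking A as reference: B−A = (150, 20, -0.62); C−A = (-100, 185, +1.54).
Solve a·Δx + b·Δy = Δh: det = 150·185 − (-100)·20 = 29750.
∂h/∂x = [(-0.62)·185 − (+1.54)·20] / 29750 = -0.004891
∂h/∂y = [150·(+1.54) − (-100)·(-0.62)] / 29750 = +0.005681
|∇h| = √(-0.004891² + 0.005681²) = 0.007496
Seepage velocity v = K·i/n = 0.14 × 0.007496 / 0.4 = 0.002624 ft/day = 0.9584 ft/yr.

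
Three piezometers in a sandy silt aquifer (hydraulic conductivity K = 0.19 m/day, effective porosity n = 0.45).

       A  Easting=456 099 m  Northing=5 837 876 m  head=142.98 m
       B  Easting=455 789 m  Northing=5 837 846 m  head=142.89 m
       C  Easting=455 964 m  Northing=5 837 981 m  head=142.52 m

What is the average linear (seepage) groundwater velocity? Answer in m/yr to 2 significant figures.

0.56 m/yr

Taking A as reference: B−A = (-310, -30, -0.09); C−A = (-135, 105, -0.46).
Solve a·Δx + b·Δy = Δh: det = (-310)·105 − (-135)·(-30) = -36600.
∂h/∂x = [(-0.09)·105 − (-0.46)·(-30)] / -36600 = +0.0006352
∂h/∂y = [(-310)·(-0.46) − (-135)·(-0.09)] / -36600 = -0.003564
|∇h| = √(0.0006352² + -0.003564²) = 0.00362
Seepage velocity v = K·i/n = 0.19 × 0.00362 / 0.45 = 0.001528 m/day = 0.5581 m/yr.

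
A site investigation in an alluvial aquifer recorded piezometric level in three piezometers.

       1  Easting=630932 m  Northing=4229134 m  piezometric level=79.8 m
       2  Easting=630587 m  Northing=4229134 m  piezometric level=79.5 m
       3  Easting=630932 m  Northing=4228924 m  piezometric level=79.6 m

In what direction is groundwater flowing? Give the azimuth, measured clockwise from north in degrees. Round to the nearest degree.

∂h/∂x = (79.5 − 79.8) / (630587 − 630932) = +0.0008696
∂h/∂y = (79.6 − 79.8) / (4228924 − 4229134) = +0.0009524
Flow direction (−∇h) has components (-0.0008696 E, -0.0009524 N).
Azimuth = atan2(E, N) = atan2(-0.0008696, -0.0009524) = 222.4° ≈ 222°.

222°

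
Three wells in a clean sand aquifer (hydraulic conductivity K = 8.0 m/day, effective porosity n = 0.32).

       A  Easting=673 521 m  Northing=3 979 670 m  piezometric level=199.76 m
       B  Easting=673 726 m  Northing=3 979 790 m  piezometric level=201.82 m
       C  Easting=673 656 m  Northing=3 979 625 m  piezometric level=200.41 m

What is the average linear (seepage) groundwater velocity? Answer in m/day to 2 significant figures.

0.22 m/day

Differences from A: to B (Δx, Δy, Δh) = (205, 120, +2.06); to C = (135, -45, +0.65).
Determinant of the coordinate differences = 205·(-45) − 135·120 = -25425.
∂h/∂x = [(+2.06)·(-45) − (+0.65)·120] / -25425 = +0.006714
∂h/∂y = [205·(+0.65) − 135·(+2.06)] / -25425 = +0.005697
|∇h| = √(0.006714² + 0.005697²) = 0.008805
Seepage velocity v = K·i/n = 8.0 × 0.008805 / 0.32 = 0.2201 m/day.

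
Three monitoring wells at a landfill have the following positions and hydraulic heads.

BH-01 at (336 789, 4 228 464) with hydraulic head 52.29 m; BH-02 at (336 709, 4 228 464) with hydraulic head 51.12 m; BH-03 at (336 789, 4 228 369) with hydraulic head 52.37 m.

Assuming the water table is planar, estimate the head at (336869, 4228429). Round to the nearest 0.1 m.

53.5 m

∂h/∂x = (51.12 − 52.29) / (336709 − 336789) = +0.01463
∂h/∂y = (52.37 − 52.29) / (4228369 − 4228464) = -0.0008421
h(336869, 4228429) = 52.29 + (+0.01463)·(80) + (-0.0008421)·(-35) = 52.29 +1.170 +0.029 = 53.489 m.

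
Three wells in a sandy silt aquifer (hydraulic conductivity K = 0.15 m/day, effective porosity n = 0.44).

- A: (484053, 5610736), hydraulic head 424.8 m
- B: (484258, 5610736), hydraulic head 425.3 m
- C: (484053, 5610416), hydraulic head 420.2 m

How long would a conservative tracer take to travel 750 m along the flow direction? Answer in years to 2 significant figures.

∂h/∂x = (425.3 − 424.8) / (484258 − 484053) = +0.002439
∂h/∂y = (420.2 − 424.8) / (5610416 − 5610736) = +0.01438
|∇h| = √(0.002439² + 0.01438²) = 0.01459
Seepage velocity v = K·i/n = 0.15 × 0.01459 / 0.44 = 0.004974 m/day.
t = 750 / 0.004974 = 1.508e+05 days = 413 years.

410 years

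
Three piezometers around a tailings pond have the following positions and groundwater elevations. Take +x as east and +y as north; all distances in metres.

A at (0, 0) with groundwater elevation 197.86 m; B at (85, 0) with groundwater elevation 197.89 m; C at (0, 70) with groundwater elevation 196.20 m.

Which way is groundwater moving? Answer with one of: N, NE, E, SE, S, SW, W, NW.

∂h/∂x = (197.89 − 197.86) / (85 − 0) = +0.0003529
∂h/∂y = (196.20 − 197.86) / (70 − 0) = -0.02371
Flow = −∇h = (-0.0003529 east, +0.02371 north), which points north.

N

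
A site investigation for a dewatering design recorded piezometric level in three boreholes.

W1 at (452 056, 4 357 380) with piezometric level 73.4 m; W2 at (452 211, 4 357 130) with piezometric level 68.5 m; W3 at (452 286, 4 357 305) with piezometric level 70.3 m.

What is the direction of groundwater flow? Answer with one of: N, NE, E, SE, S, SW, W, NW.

Three-point gradient (reference W1): Δ to W2 = (155, -250, -4.9), Δ to W3 = (230, -75, -3.1).
∂h/∂x = -0.008883, ∂h/∂y = +0.01409 (det = 45875).
Flow = −∇h = (+0.008883 east, -0.01409 north), which points southeast.

SE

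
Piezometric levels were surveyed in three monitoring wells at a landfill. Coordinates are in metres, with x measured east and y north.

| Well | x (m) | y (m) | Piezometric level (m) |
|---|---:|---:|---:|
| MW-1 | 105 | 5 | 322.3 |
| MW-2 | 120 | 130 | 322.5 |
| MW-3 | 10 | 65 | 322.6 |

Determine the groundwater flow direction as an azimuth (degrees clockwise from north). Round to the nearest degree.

With h = a·x + b·y + c and MW-1 as origin, the differences give:
  15·a + 125·b = +0.2
  (-95)·a + 60·b = +0.3
Eliminate b (×60 and ×125, subtract): 12775·a = -25.50 → a = ∂h/∂x = -0.001996
Back-substitute: b = ∂h/∂y = +0.001840.
Flow direction (−∇h) has components (+0.001996 E, -0.001840 N).
Azimuth = atan2(E, N) = atan2(+0.001996, -0.001840) = 132.7° ≈ 133°.

133°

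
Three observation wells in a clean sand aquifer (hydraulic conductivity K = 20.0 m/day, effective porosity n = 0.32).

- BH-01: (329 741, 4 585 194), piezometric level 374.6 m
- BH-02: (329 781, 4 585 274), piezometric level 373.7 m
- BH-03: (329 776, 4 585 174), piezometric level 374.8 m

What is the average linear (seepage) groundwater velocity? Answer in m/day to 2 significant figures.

With h = a·x + b·y + c and BH-01 as origin, the differences give:
  40·a + 80·b = -0.9
  35·a + (-20)·b = +0.2
Eliminate b (×(-20) and ×80, subtract): -3600·a = 2.00 → a = ∂h/∂x = -0.0005556
Back-substitute: b = ∂h/∂y = -0.01097.
|∇h| = √(-0.0005556² + -0.01097²) = 0.01098
Seepage velocity v = K·i/n = 20.0 × 0.01098 / 0.32 = 0.6863 m/day.

0.69 m/day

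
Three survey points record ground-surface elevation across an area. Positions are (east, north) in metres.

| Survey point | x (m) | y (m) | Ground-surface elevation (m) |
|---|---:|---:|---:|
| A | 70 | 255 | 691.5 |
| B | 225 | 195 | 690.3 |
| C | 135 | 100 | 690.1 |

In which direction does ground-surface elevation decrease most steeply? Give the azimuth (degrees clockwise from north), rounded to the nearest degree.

Three-point gradient (reference A): Δ to B = (155, -60, -1.2), Δ to C = (65, -155, -1.4).
∂z/∂x = -0.005068, ∂z/∂y = +0.006907 (det = -20125).
Steepest decrease is along −∇f: components (+0.005068 E, -0.006907 N).
Azimuth = atan2(+0.005068, -0.006907) = 143.7° ≈ 144°.

144°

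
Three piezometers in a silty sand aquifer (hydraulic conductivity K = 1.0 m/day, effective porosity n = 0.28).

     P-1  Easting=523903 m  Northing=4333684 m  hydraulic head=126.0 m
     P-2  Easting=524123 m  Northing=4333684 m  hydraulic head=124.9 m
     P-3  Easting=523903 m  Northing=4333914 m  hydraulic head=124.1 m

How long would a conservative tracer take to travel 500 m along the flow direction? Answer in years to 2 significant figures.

∂h/∂x = (124.9 − 126.0) / (524123 − 523903) = -0.005000
∂h/∂y = (124.1 − 126.0) / (4333914 − 4333684) = -0.008261
|∇h| = √(-0.005000² + -0.008261²) = 0.009656
Seepage velocity v = K·i/n = 1.0 × 0.009656 / 0.28 = 0.03449 m/day.
t = 500 / 0.03449 = 1.45e+04 days = 39.7 years.

40 years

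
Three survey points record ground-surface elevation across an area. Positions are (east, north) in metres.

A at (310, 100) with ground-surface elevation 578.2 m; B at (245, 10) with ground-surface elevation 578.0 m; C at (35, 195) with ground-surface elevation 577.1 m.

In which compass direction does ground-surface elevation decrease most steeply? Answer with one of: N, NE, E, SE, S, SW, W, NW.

Differences from A: to B (Δx, Δy, Δh) = (-65, -90, -0.2); to C = (-275, 95, -1.1).
Determinant of the coordinate differences = (-65)·95 − (-275)·(-90) = -30925.
∂z/∂x = [(-0.2)·95 − (-1.1)·(-90)] / -30925 = +0.003816
∂z/∂y = [(-65)·(-1.1) − (-275)·(-0.2)] / -30925 = -0.0005335
Steepest decrease is along −∇f = (-0.003816 E, +0.0005335 N) → west.

W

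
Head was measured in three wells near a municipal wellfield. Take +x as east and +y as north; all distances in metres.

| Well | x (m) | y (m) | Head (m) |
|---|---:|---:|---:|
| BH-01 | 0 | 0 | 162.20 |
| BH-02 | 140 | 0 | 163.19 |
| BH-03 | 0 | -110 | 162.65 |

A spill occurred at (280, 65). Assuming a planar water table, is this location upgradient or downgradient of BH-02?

upgradient

∂h/∂x = (163.19 − 162.20) / (140 − 0) = +0.007071
∂h/∂y = (162.65 − 162.20) / (-110 − 0) = -0.004091
Head at (280, 65) = 162.20 + (+0.007071)·(280) + (-0.004091)·(65) = 163.91 m.
That is higher than the 163.19 m at BH-02, so the point is upgradient.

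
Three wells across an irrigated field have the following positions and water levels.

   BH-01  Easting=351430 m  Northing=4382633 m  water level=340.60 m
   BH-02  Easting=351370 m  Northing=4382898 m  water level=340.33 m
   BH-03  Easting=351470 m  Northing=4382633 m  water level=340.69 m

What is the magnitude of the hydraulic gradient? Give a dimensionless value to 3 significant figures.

Three-point gradient (reference BH-01): Δ to BH-02 = (-60, 265, -0.27), Δ to BH-03 = (40, 0, +0.09).
∂h/∂x = +0.002250, ∂h/∂y = -0.0005094 (det = -10600).
|∇h| = √(0.002250² + -0.0005094²) = 0.002307

0.00231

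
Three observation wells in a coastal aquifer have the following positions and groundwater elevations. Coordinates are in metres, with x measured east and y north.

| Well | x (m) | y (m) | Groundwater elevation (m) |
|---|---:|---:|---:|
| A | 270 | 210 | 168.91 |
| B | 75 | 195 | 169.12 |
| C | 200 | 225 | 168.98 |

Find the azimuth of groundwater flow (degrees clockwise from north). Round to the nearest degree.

Differences from A: to B (Δx, Δy, Δh) = (-195, -15, +0.21); to C = (-70, 15, +0.07).
Solve a·Δx + b·Δy = Δh: det = (-195)·15 − (-70)·(-15) = -3975.
∂h/∂x = [(+0.21)·15 − (+0.07)·(-15)] / -3975 = -0.001057
∂h/∂y = [(-195)·(+0.07) − (-70)·(+0.21)] / -3975 = -0.0002642
Flow direction (−∇h) has components (+0.001057 E, +0.0002642 N).
Azimuth = atan2(E, N) = atan2(+0.001057, +0.0002642) = 76.0° ≈ 076°.

076°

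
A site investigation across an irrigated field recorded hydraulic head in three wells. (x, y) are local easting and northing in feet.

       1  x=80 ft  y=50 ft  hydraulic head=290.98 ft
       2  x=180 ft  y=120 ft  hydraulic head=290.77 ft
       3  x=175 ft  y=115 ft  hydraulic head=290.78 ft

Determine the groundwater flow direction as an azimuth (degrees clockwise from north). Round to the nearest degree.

With h = a·x + b·y + c and 1 as origin, the differences give:
  100·a + 70·b = -0.21
  95·a + 65·b = -0.20
Eliminate b (×65 and ×70, subtract): -150·a = 0.350 → a = ∂h/∂x = -0.002333
Back-substitute: b = ∂h/∂y = +0.0003333.
Flow direction (−∇h) has components (+0.002333 E, -0.0003333 N).
Azimuth = atan2(E, N) = atan2(+0.002333, -0.0003333) = 98.1° ≈ 098°.

098°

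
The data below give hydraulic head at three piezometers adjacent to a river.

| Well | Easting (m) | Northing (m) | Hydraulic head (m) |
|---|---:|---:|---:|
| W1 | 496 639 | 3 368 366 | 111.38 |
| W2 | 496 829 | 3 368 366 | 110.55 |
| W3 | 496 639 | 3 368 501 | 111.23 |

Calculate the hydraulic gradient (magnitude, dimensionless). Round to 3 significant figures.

0.00451

∂h/∂x = (110.55 − 111.38) / (496829 − 496639) = -0.004368
∂h/∂y = (111.23 − 111.38) / (3368501 − 3368366) = -0.001111
|∇h| = √(-0.004368² + -0.001111²) = 0.004507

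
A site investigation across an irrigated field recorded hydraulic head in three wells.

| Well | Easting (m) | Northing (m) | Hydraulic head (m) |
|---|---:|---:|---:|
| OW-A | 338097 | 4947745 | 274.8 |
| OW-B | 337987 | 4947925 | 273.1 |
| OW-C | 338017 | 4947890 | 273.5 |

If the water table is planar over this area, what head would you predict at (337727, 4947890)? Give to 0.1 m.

271.2 m

Taking OW-A as reference: OW-B−OW-A = (-110, 180, -1.7); OW-C−OW-A = (-80, 145, -1.3).
Determinant of the coordinate differences = (-110)·145 − (-80)·180 = -1550.
∂h/∂x = [(-1.7)·145 − (-1.3)·180] / -1550 = +0.008065
∂h/∂y = [(-110)·(-1.3) − (-80)·(-1.7)] / -1550 = -0.004516
h(337727, 4947890) = 274.8 + (+0.008065)·(-370) + (-0.004516)·(145) = 274.8 -2.984 -0.655 = 271.161 m.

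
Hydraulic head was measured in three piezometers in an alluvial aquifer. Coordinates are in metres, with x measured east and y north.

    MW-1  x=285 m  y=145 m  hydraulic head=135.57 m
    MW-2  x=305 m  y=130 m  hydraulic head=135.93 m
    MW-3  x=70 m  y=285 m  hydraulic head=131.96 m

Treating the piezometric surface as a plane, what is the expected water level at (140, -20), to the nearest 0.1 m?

Three-point gradient (reference MW-1): Δ to MW-2 = (20, -15, +0.36), Δ to MW-3 = (-215, 140, -3.61).
∂h/∂x = +0.008824, ∂h/∂y = -0.01224 (det = -425).
h(140, -20) = 135.57 + (+0.008824)·(-145) + (-0.01224)·(-165) = 135.57 -1.279 +2.019 = 136.309 m.

136.3 m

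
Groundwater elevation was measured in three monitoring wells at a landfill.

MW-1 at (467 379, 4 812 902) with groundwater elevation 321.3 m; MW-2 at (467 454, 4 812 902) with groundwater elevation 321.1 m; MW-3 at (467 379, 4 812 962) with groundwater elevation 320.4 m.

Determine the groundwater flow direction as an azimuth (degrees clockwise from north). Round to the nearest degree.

∂h/∂x = (321.1 − 321.3) / (467454 − 467379) = -0.002667
∂h/∂y = (320.4 − 321.3) / (4812962 − 4812902) = -0.01500
Flow direction (−∇h) has components (+0.002667 E, +0.01500 N).
Azimuth = atan2(E, N) = atan2(+0.002667, +0.01500) = 10.1° ≈ 010°.

010°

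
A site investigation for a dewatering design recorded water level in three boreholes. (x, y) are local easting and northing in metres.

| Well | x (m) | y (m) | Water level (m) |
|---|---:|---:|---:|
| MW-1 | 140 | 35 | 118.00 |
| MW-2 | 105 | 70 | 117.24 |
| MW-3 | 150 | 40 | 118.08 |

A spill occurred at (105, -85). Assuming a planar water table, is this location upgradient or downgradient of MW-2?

Three-point gradient (reference MW-1): Δ to MW-2 = (-35, 35, -0.76), Δ to MW-3 = (10, 5, +0.08).
∂h/∂x = +0.01257, ∂h/∂y = -0.009143 (det = -525).
Head at (105, -85) = 118.00 + (+0.01257)·(-35) + (-0.009143)·(-120) = 118.66 m.
That is higher than the 117.24 m at MW-2, so the point is upgradient.

upgradient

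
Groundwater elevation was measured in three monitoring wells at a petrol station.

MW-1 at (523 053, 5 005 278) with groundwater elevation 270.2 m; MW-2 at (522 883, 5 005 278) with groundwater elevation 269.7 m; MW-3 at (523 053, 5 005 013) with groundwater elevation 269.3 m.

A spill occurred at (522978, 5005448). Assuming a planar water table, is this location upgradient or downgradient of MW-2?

upgradient

∂h/∂x = (269.7 − 270.2) / (522883 − 523053) = +0.002941
∂h/∂y = (269.3 − 270.2) / (5005013 − 5005278) = +0.003396
Head at (522978, 5005448) = 270.2 + (+0.002941)·(-75) + (+0.003396)·(170) = 270.56 m.
That is higher than the 269.7 m at MW-2, so the point is upgradient.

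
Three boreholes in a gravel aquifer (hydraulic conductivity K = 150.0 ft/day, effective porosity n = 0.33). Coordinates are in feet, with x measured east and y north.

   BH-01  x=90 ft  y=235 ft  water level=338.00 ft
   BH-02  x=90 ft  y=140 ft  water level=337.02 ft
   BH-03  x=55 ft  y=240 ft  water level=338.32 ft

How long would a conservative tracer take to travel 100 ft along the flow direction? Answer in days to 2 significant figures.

Differences from BH-01: to BH-02 (Δx, Δy, Δh) = (0, -95, -0.98); to BH-03 = (-35, 5, +0.32).
Determinant of the coordinate differences = 0·5 − (-35)·(-95) = -3325.
∂h/∂x = [(-0.98)·5 − (+0.32)·(-95)] / -3325 = -0.007669
∂h/∂y = [0·(+0.32) − (-35)·(-0.98)] / -3325 = +0.01032
|∇h| = √(-0.007669² + 0.01032²) = 0.01286
Seepage velocity v = K·i/n = 150.0 × 0.01286 / 0.33 = 5.845 ft/day.
t = 100 / 5.845 = 17.11 days.

17 days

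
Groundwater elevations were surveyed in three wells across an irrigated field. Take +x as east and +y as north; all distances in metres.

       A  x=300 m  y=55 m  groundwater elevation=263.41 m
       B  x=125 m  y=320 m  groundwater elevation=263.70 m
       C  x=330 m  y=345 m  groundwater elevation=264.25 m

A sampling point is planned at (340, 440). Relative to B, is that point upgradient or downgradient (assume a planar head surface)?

Taking A as reference: B−A = (-175, 265, +0.29); C−A = (30, 290, +0.84).
Determinant of the coordinate differences = (-175)·290 − 30·265 = -58700.
∂h/∂x = [(+0.29)·290 − (+0.84)·265] / -58700 = +0.002359
∂h/∂y = [(-175)·(+0.84) − 30·(+0.29)] / -58700 = +0.002652
Head at (340, 440) = 263.41 + (+0.002359)·(40) + (+0.002652)·(385) = 264.53 m.
That is higher than the 263.70 m at B, so the point is upgradient.

upgradient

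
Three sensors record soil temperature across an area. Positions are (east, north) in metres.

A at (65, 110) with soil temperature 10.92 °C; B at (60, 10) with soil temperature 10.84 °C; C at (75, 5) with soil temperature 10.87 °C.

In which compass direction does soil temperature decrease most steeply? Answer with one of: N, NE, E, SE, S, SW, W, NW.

W

Differences from A: to B (Δx, Δy, Δh) = (-5, -100, -0.08); to C = (10, -105, -0.05).
Solve a·Δx + b·Δy = ΔT: det = (-5)·(-105) − 10·(-100) = 1525.
∂T/∂x = [(-0.08)·(-105) − (-0.05)·(-100)] / 1525 = +0.002230
∂T/∂y = [(-5)·(-0.05) − 10·(-0.08)] / 1525 = +0.0006885
Steepest decrease is along −∇f = (-0.002230 E, -0.0006885 N) → west.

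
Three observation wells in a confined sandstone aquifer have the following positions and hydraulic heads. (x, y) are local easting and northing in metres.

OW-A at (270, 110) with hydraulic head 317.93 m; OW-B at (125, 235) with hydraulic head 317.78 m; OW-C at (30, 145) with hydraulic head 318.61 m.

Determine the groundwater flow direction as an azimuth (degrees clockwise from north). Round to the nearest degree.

Taking OW-A as reference: OW-B−OW-A = (-145, 125, -0.15); OW-C−OW-A = (-240, 35, +0.68).
Solve a·Δx + b·Δy = Δh: det = (-145)·35 − (-240)·125 = 24925.
∂h/∂x = [(-0.15)·35 − (+0.68)·125] / 24925 = -0.003621
∂h/∂y = [(-145)·(+0.68) − (-240)·(-0.15)] / 24925 = -0.005400
Flow direction (−∇h) has components (+0.003621 E, +0.005400 N).
Azimuth = atan2(E, N) = atan2(+0.003621, +0.005400) = 33.8° ≈ 034°.

034°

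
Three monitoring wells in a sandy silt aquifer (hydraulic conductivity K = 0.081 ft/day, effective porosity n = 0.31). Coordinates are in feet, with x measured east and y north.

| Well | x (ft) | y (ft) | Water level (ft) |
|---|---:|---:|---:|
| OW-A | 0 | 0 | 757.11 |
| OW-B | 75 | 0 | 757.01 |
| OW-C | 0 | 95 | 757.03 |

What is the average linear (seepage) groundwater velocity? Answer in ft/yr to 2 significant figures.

0.15 ft/yr

∂h/∂x = (757.01 − 757.11) / (75 − 0) = -0.001333
∂h/∂y = (757.03 − 757.11) / (95 − 0) = -0.0008421
|∇h| = √(-0.001333² + -0.0008421²) = 0.001577
Seepage velocity v = K·i/n = 0.081 × 0.001577 / 0.31 = 0.0004121 ft/day = 0.1505 ft/yr.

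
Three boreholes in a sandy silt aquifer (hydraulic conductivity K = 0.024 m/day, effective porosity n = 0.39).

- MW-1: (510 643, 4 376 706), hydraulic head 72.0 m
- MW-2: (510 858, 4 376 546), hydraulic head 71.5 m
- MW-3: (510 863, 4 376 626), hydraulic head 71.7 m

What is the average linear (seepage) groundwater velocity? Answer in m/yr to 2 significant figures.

0.058 m/yr

Taking MW-1 as reference: MW-2−MW-1 = (215, -160, -0.5); MW-3−MW-1 = (220, -80, -0.3).
Solve a·Δx + b·Δy = Δh: det = 215·(-80) − 220·(-160) = 18000.
∂h/∂x = [(-0.5)·(-80) − (-0.3)·(-160)] / 18000 = -0.0004444
∂h/∂y = [215·(-0.3) − 220·(-0.5)] / 18000 = +0.002528
|∇h| = √(-0.0004444² + 0.002528²) = 0.002567
Seepage velocity v = K·i/n = 0.024 × 0.002567 / 0.39 = 0.000158 m/day = 0.05771 m/yr.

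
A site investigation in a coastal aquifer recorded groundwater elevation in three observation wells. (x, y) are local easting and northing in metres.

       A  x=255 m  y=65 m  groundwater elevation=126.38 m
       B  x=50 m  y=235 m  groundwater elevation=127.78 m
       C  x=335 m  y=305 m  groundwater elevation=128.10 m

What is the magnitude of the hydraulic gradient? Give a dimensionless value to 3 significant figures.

0.00743

Differences from A: to B (Δx, Δy, Δh) = (-205, 170, +1.40); to C = (80, 240, +1.72).
Determinant of the coordinate differences = (-205)·240 − 80·170 = -62800.
∂h/∂x = [(+1.40)·240 − (+1.72)·170] / -62800 = -0.0006943
∂h/∂y = [(-205)·(+1.72) − 80·(+1.40)] / -62800 = +0.007398
|∇h| = √(-0.0006943² + 0.007398²) = 0.007431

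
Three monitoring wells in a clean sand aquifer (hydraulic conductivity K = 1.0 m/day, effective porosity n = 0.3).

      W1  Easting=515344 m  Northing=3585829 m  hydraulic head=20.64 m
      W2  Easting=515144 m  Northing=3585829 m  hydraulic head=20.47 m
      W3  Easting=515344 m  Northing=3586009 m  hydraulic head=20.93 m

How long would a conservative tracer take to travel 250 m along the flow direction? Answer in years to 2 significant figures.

110 years

∂h/∂x = (20.47 − 20.64) / (515144 − 515344) = +0.0008500
∂h/∂y = (20.93 − 20.64) / (3586009 − 3585829) = +0.001611
|∇h| = √(0.0008500² + 0.001611²) = 0.001821
Seepage velocity v = K·i/n = 1.0 × 0.001821 / 0.3 = 0.00607 m/day.
t = 250 / 0.00607 = 4.119e+04 days = 113 years.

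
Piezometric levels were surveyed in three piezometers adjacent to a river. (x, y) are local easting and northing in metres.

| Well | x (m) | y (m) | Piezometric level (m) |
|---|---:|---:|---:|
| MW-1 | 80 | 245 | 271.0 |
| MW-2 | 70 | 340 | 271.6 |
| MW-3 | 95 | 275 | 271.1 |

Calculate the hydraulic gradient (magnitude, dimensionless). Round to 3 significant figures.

Taking MW-1 as reference: MW-2−MW-1 = (-10, 95, +0.6); MW-3−MW-1 = (15, 30, +0.1).
Solve a·Δx + b·Δy = Δh: det = (-10)·30 − 15·95 = -1725.
∂h/∂x = [(+0.6)·30 − (+0.1)·95] / -1725 = -0.004928
∂h/∂y = [(-10)·(+0.1) − 15·(+0.6)] / -1725 = +0.005797
|∇h| = √(-0.004928² + 0.005797²) = 0.007609

0.00761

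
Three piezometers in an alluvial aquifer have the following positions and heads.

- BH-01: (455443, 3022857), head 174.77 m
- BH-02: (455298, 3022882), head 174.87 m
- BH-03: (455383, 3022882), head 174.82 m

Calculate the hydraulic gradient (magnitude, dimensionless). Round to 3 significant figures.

0.000832

With h = a·x + b·y + c and BH-01 as origin, the differences give:
  (-145)·a + 25·b = +0.10
  (-60)·a + 25·b = +0.05
Eliminate b (×25 and ×25, subtract): -2125·a = 1.250 → a = ∂h/∂x = -0.0005882
Back-substitute: b = ∂h/∂y = +0.0005882.
|∇h| = √(-0.0005882² + 0.0005882²) = 0.0008318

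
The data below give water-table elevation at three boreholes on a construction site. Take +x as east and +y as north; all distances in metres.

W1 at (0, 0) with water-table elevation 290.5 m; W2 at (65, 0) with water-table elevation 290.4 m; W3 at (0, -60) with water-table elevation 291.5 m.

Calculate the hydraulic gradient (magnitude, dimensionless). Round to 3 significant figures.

0.0167

∂h/∂x = (290.4 − 290.5) / (65 − 0) = -0.001538
∂h/∂y = (291.5 − 290.5) / (-60 − 0) = -0.01667
|∇h| = √(-0.001538² + -0.01667²) = 0.01674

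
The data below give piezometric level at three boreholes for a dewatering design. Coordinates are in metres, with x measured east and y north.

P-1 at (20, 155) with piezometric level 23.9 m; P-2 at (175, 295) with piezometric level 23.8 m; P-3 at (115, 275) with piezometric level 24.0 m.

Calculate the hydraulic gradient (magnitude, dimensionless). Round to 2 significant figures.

Taking P-1 as reference: P-2−P-1 = (155, 140, -0.1); P-3−P-1 = (95, 120, +0.1).
Determinant of the coordinate differences = 155·120 − 95·140 = 5300.
∂h/∂x = [(-0.1)·120 − (+0.1)·140] / 5300 = -0.004906
∂h/∂y = [155·(+0.1) − 95·(-0.1)] / 5300 = +0.004717
|∇h| = √(-0.004906² + 0.004717²) = 0.006806

0.0068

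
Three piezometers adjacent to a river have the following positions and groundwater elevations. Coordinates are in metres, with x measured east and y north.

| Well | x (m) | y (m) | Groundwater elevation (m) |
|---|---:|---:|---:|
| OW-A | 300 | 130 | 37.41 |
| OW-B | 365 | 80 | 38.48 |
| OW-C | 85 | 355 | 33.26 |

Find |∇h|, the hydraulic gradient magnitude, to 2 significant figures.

Three-point gradient (reference OW-A): Δ to OW-B = (65, -50, +1.07), Δ to OW-C = (-215, 225, -4.15).
∂h/∂x = +0.008581, ∂h/∂y = -0.01025 (det = 3875).
|∇h| = √(0.008581² + -0.01025²) = 0.01337

0.013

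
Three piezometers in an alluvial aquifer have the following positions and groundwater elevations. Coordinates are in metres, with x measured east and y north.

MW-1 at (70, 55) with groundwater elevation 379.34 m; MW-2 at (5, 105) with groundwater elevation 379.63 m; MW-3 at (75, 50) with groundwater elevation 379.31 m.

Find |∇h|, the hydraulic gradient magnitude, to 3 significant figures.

Three-point gradient (reference MW-1): Δ to MW-2 = (-65, 50, +0.29), Δ to MW-3 = (5, -5, -0.03).
∂h/∂x = +0.0006667, ∂h/∂y = +0.006667 (det = 75).
|∇h| = √(0.0006667² + 0.006667²) = 0.0067

0.00670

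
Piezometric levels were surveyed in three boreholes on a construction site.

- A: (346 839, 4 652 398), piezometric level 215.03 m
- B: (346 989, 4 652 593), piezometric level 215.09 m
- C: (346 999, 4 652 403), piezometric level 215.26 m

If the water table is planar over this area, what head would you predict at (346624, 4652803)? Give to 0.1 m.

Three-point gradient (reference A): Δ to B = (150, 195, +0.06), Δ to C = (160, 5, +0.23).
∂h/∂x = +0.001463, ∂h/∂y = -0.0008177 (det = -30450).
h(346624, 4652803) = 215.03 + (+0.001463)·(-215) + (-0.0008177)·(405) = 215.03 -0.315 -0.331 = 214.384 m.

214.4 m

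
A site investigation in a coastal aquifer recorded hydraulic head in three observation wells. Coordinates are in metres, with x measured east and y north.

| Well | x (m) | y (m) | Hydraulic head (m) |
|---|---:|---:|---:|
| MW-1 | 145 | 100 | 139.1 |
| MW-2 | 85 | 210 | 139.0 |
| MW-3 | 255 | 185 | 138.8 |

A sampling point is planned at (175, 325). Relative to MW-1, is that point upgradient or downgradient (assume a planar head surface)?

Taking MW-1 as reference: MW-2−MW-1 = (-60, 110, -0.1); MW-3−MW-1 = (110, 85, -0.3).
Solve a·Δx + b·Δy = Δh: det = (-60)·85 − 110·110 = -17200.
∂h/∂x = [(-0.1)·85 − (-0.3)·110] / -17200 = -0.001424
∂h/∂y = [(-60)·(-0.3) − 110·(-0.1)] / -17200 = -0.001686
Head at (175, 325) = 139.1 + (-0.001424)·(30) + (-0.001686)·(225) = 138.68 m.
That is lower than the 139.1 m at MW-1, so the point is downgradient.

downgradient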